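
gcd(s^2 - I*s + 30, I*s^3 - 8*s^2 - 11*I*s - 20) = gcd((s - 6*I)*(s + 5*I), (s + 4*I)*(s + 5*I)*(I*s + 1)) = s + 5*I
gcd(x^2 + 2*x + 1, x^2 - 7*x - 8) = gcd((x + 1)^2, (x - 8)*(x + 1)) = x + 1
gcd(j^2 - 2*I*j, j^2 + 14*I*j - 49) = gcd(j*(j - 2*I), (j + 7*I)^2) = 1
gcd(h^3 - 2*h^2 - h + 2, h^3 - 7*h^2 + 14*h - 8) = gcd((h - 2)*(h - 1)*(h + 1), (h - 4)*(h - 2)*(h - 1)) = h^2 - 3*h + 2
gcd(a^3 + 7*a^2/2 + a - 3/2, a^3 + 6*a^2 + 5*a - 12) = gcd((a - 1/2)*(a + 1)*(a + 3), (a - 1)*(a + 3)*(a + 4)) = a + 3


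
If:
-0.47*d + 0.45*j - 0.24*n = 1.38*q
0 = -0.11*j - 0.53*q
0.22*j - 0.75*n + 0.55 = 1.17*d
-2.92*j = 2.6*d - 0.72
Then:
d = -0.02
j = 0.26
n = 0.84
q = -0.05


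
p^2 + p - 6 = (p - 2)*(p + 3)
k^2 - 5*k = k*(k - 5)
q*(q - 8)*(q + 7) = q^3 - q^2 - 56*q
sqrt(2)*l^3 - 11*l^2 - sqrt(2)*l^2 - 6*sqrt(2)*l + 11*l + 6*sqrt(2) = (l - 1)*(l - 6*sqrt(2))*(sqrt(2)*l + 1)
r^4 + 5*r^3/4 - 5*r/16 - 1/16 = (r - 1/2)*(r + 1/4)*(r + 1/2)*(r + 1)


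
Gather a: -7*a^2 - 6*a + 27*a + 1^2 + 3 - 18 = -7*a^2 + 21*a - 14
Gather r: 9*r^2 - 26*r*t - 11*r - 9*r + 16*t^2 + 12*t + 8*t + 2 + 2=9*r^2 + r*(-26*t - 20) + 16*t^2 + 20*t + 4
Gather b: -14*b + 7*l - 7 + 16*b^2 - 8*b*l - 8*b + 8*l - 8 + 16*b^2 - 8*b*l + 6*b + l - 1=32*b^2 + b*(-16*l - 16) + 16*l - 16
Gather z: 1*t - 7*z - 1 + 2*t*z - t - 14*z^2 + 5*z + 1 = -14*z^2 + z*(2*t - 2)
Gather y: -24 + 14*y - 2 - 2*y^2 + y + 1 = -2*y^2 + 15*y - 25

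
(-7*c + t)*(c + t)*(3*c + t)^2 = -63*c^4 - 96*c^3*t - 34*c^2*t^2 + t^4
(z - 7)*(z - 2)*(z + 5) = z^3 - 4*z^2 - 31*z + 70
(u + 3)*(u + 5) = u^2 + 8*u + 15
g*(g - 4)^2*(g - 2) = g^4 - 10*g^3 + 32*g^2 - 32*g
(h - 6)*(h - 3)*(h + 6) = h^3 - 3*h^2 - 36*h + 108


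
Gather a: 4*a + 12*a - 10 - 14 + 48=16*a + 24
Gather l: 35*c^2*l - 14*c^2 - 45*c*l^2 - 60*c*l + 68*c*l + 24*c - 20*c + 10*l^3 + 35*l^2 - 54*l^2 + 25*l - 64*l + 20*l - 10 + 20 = -14*c^2 + 4*c + 10*l^3 + l^2*(-45*c - 19) + l*(35*c^2 + 8*c - 19) + 10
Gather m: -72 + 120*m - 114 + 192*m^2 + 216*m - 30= 192*m^2 + 336*m - 216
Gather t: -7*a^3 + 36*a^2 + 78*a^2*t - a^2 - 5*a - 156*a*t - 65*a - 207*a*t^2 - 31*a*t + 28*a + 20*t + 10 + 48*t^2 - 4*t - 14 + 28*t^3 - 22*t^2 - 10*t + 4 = -7*a^3 + 35*a^2 - 42*a + 28*t^3 + t^2*(26 - 207*a) + t*(78*a^2 - 187*a + 6)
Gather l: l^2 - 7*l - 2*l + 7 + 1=l^2 - 9*l + 8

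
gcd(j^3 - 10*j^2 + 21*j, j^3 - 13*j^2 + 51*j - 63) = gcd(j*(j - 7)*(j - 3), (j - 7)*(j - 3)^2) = j^2 - 10*j + 21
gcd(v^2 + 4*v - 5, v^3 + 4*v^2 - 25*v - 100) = v + 5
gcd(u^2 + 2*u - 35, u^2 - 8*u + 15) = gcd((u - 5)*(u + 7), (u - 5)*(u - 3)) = u - 5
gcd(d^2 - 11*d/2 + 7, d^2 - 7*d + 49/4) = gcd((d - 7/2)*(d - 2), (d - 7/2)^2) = d - 7/2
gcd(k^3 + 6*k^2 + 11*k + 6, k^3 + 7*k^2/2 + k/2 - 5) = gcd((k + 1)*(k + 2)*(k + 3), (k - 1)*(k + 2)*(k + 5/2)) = k + 2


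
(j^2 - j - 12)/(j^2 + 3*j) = (j - 4)/j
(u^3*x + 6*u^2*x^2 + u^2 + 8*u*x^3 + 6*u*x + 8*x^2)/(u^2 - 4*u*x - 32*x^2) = (-u^2*x - 2*u*x^2 - u - 2*x)/(-u + 8*x)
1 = 1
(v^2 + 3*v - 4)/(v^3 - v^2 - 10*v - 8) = (-v^2 - 3*v + 4)/(-v^3 + v^2 + 10*v + 8)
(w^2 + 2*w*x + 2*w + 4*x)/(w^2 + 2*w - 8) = (w^2 + 2*w*x + 2*w + 4*x)/(w^2 + 2*w - 8)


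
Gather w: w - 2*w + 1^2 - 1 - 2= -w - 2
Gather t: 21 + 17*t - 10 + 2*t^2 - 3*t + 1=2*t^2 + 14*t + 12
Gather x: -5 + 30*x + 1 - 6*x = 24*x - 4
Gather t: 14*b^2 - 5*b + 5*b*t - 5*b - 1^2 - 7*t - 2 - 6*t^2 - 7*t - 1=14*b^2 - 10*b - 6*t^2 + t*(5*b - 14) - 4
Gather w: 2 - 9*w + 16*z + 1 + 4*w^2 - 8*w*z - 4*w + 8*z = 4*w^2 + w*(-8*z - 13) + 24*z + 3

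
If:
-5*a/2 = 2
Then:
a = -4/5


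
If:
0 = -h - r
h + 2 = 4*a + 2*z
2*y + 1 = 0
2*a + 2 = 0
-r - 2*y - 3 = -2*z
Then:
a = -1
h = -2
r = 2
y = -1/2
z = 2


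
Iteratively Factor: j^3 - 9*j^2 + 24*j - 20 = (j - 2)*(j^2 - 7*j + 10) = (j - 2)^2*(j - 5)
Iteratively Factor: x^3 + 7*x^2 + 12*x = (x + 4)*(x^2 + 3*x) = x*(x + 4)*(x + 3)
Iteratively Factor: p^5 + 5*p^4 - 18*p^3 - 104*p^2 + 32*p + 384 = (p + 3)*(p^4 + 2*p^3 - 24*p^2 - 32*p + 128) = (p + 3)*(p + 4)*(p^3 - 2*p^2 - 16*p + 32) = (p + 3)*(p + 4)^2*(p^2 - 6*p + 8) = (p - 4)*(p + 3)*(p + 4)^2*(p - 2)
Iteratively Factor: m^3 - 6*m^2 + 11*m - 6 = (m - 1)*(m^2 - 5*m + 6) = (m - 3)*(m - 1)*(m - 2)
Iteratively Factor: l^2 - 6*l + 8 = (l - 2)*(l - 4)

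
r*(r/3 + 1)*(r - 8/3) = r^3/3 + r^2/9 - 8*r/3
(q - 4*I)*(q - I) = q^2 - 5*I*q - 4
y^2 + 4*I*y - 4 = (y + 2*I)^2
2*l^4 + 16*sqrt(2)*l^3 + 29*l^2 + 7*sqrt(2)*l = l*(l + 7*sqrt(2))*(sqrt(2)*l + 1)^2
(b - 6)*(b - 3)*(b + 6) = b^3 - 3*b^2 - 36*b + 108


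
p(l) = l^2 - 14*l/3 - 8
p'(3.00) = 1.33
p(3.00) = -13.00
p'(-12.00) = -28.67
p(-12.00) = 192.00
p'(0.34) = -3.99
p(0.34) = -9.47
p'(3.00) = 1.33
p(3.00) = -13.00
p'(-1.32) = -7.31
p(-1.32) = -0.10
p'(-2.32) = -9.31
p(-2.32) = 8.21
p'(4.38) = 4.09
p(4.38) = -9.26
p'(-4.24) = -13.15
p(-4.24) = 29.76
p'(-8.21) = -21.09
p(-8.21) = 97.72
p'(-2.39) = -9.45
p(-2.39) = 8.87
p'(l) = 2*l - 14/3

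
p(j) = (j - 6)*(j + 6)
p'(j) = 2*j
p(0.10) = -35.99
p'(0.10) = 0.20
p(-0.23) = -35.95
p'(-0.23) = -0.46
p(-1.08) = -34.83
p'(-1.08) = -2.16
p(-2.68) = -28.82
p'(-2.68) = -5.36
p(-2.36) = -30.43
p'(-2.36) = -4.72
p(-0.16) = -35.97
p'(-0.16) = -0.32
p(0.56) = -35.69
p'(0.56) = 1.12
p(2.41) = -30.19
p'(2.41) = 4.82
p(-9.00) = 45.00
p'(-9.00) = -18.00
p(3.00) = -27.00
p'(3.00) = 6.00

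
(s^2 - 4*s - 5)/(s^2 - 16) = (s^2 - 4*s - 5)/(s^2 - 16)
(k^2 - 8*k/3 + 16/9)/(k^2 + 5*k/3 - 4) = (k - 4/3)/(k + 3)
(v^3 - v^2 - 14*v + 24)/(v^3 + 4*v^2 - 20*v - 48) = (v^3 - v^2 - 14*v + 24)/(v^3 + 4*v^2 - 20*v - 48)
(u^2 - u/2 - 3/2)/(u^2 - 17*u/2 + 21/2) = (u + 1)/(u - 7)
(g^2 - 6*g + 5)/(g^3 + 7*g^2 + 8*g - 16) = (g - 5)/(g^2 + 8*g + 16)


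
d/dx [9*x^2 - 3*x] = 18*x - 3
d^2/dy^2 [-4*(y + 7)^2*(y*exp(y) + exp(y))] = 4*(-y^3 - 21*y^2 - 129*y - 205)*exp(y)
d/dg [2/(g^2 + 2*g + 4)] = 4*(-g - 1)/(g^2 + 2*g + 4)^2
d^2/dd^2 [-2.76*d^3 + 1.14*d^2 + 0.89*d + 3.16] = 2.28 - 16.56*d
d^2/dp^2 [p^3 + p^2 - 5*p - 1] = 6*p + 2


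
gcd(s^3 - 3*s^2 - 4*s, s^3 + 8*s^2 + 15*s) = s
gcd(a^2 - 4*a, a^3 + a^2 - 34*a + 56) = a - 4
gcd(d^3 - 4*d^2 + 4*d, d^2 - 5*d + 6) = d - 2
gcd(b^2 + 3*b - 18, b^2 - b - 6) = b - 3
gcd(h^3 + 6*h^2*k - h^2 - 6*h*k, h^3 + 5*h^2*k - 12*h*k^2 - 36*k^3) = h + 6*k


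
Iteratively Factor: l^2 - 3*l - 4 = (l - 4)*(l + 1)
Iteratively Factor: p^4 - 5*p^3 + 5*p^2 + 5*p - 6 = (p - 1)*(p^3 - 4*p^2 + p + 6) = (p - 1)*(p + 1)*(p^2 - 5*p + 6) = (p - 3)*(p - 1)*(p + 1)*(p - 2)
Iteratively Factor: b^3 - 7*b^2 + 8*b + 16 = (b - 4)*(b^2 - 3*b - 4) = (b - 4)^2*(b + 1)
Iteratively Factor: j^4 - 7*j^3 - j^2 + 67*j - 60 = (j - 1)*(j^3 - 6*j^2 - 7*j + 60) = (j - 5)*(j - 1)*(j^2 - j - 12) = (j - 5)*(j - 1)*(j + 3)*(j - 4)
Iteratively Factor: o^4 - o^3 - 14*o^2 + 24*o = (o - 2)*(o^3 + o^2 - 12*o) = (o - 2)*(o + 4)*(o^2 - 3*o) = (o - 3)*(o - 2)*(o + 4)*(o)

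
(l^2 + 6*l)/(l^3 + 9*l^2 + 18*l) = 1/(l + 3)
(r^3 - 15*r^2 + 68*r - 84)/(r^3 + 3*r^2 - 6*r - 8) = (r^2 - 13*r + 42)/(r^2 + 5*r + 4)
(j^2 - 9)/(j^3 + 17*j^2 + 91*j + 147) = (j - 3)/(j^2 + 14*j + 49)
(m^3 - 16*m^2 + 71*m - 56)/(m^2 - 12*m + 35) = (m^2 - 9*m + 8)/(m - 5)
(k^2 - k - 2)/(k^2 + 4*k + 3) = (k - 2)/(k + 3)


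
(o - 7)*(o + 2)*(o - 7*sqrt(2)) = o^3 - 7*sqrt(2)*o^2 - 5*o^2 - 14*o + 35*sqrt(2)*o + 98*sqrt(2)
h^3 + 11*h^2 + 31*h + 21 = (h + 1)*(h + 3)*(h + 7)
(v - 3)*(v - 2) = v^2 - 5*v + 6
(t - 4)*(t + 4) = t^2 - 16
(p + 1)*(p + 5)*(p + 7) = p^3 + 13*p^2 + 47*p + 35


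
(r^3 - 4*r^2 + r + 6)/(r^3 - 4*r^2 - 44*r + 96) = (r^2 - 2*r - 3)/(r^2 - 2*r - 48)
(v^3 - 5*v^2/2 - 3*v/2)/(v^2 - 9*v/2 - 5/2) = v*(v - 3)/(v - 5)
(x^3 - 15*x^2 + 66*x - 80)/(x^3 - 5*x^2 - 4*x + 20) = (x - 8)/(x + 2)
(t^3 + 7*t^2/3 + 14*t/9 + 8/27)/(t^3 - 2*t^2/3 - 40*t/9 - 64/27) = (3*t + 1)/(3*t - 8)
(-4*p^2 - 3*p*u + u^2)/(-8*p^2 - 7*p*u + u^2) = (4*p - u)/(8*p - u)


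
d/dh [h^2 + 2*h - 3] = 2*h + 2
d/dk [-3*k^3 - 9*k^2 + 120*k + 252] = -9*k^2 - 18*k + 120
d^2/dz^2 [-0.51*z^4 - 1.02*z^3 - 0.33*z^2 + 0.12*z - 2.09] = -6.12*z^2 - 6.12*z - 0.66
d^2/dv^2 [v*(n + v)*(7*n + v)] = 16*n + 6*v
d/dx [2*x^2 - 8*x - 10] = 4*x - 8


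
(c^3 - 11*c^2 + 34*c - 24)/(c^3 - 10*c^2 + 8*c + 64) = (c^2 - 7*c + 6)/(c^2 - 6*c - 16)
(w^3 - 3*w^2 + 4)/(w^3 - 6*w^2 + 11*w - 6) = (w^2 - w - 2)/(w^2 - 4*w + 3)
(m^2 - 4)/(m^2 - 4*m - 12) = (m - 2)/(m - 6)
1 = 1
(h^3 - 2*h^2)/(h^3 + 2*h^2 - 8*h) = h/(h + 4)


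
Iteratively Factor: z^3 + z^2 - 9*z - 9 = (z + 3)*(z^2 - 2*z - 3) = (z + 1)*(z + 3)*(z - 3)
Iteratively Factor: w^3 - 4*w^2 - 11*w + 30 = (w - 2)*(w^2 - 2*w - 15) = (w - 2)*(w + 3)*(w - 5)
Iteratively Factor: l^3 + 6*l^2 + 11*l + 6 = (l + 1)*(l^2 + 5*l + 6) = (l + 1)*(l + 2)*(l + 3)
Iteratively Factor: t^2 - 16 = (t - 4)*(t + 4)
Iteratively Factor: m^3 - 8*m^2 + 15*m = (m - 3)*(m^2 - 5*m) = (m - 5)*(m - 3)*(m)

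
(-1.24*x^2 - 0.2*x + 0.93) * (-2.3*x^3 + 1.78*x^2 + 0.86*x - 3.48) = 2.852*x^5 - 1.7472*x^4 - 3.5614*x^3 + 5.7986*x^2 + 1.4958*x - 3.2364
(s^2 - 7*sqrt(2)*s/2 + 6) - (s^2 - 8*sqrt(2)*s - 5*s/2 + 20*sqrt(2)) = 5*s/2 + 9*sqrt(2)*s/2 - 20*sqrt(2) + 6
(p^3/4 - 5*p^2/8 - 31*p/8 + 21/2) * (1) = p^3/4 - 5*p^2/8 - 31*p/8 + 21/2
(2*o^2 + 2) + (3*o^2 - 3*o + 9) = 5*o^2 - 3*o + 11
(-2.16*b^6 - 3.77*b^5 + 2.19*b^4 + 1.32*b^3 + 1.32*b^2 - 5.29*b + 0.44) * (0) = 0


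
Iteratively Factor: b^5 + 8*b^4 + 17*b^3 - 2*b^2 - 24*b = (b + 2)*(b^4 + 6*b^3 + 5*b^2 - 12*b) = (b - 1)*(b + 2)*(b^3 + 7*b^2 + 12*b) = (b - 1)*(b + 2)*(b + 4)*(b^2 + 3*b) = b*(b - 1)*(b + 2)*(b + 4)*(b + 3)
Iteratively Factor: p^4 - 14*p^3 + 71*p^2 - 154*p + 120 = (p - 3)*(p^3 - 11*p^2 + 38*p - 40) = (p - 5)*(p - 3)*(p^2 - 6*p + 8) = (p - 5)*(p - 4)*(p - 3)*(p - 2)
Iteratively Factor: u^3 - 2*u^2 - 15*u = (u - 5)*(u^2 + 3*u) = (u - 5)*(u + 3)*(u)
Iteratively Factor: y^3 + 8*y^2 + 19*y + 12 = (y + 1)*(y^2 + 7*y + 12) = (y + 1)*(y + 3)*(y + 4)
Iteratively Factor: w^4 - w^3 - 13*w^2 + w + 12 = (w + 3)*(w^3 - 4*w^2 - w + 4) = (w - 4)*(w + 3)*(w^2 - 1) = (w - 4)*(w - 1)*(w + 3)*(w + 1)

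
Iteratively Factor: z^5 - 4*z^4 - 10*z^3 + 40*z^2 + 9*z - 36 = (z - 1)*(z^4 - 3*z^3 - 13*z^2 + 27*z + 36) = (z - 1)*(z + 3)*(z^3 - 6*z^2 + 5*z + 12) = (z - 4)*(z - 1)*(z + 3)*(z^2 - 2*z - 3) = (z - 4)*(z - 1)*(z + 1)*(z + 3)*(z - 3)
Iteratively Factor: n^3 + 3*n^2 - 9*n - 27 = (n + 3)*(n^2 - 9) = (n - 3)*(n + 3)*(n + 3)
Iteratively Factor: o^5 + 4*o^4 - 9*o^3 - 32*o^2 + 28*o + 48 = (o - 2)*(o^4 + 6*o^3 + 3*o^2 - 26*o - 24) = (o - 2)^2*(o^3 + 8*o^2 + 19*o + 12) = (o - 2)^2*(o + 1)*(o^2 + 7*o + 12) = (o - 2)^2*(o + 1)*(o + 3)*(o + 4)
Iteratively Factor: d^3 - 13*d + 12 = (d - 3)*(d^2 + 3*d - 4) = (d - 3)*(d - 1)*(d + 4)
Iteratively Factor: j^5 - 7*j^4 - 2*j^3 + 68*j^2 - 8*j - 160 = (j + 2)*(j^4 - 9*j^3 + 16*j^2 + 36*j - 80) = (j - 2)*(j + 2)*(j^3 - 7*j^2 + 2*j + 40) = (j - 2)*(j + 2)^2*(j^2 - 9*j + 20) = (j - 4)*(j - 2)*(j + 2)^2*(j - 5)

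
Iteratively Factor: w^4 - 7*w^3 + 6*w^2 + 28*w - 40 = (w + 2)*(w^3 - 9*w^2 + 24*w - 20) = (w - 2)*(w + 2)*(w^2 - 7*w + 10) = (w - 2)^2*(w + 2)*(w - 5)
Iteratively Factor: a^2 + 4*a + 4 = (a + 2)*(a + 2)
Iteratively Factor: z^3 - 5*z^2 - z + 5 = (z - 5)*(z^2 - 1) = (z - 5)*(z - 1)*(z + 1)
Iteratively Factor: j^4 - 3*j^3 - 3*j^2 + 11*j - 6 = (j + 2)*(j^3 - 5*j^2 + 7*j - 3) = (j - 1)*(j + 2)*(j^2 - 4*j + 3) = (j - 1)^2*(j + 2)*(j - 3)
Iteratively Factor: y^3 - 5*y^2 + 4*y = (y)*(y^2 - 5*y + 4) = y*(y - 1)*(y - 4)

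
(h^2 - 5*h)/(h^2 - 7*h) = (h - 5)/(h - 7)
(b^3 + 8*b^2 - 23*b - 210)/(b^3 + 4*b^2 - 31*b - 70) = (b + 6)/(b + 2)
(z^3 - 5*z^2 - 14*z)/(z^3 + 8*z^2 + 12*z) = (z - 7)/(z + 6)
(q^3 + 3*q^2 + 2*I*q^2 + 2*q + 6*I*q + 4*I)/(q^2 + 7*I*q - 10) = (q^2 + 3*q + 2)/(q + 5*I)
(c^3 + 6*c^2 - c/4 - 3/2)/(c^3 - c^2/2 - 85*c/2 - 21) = (c - 1/2)/(c - 7)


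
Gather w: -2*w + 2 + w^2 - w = w^2 - 3*w + 2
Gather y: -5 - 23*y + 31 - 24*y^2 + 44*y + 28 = -24*y^2 + 21*y + 54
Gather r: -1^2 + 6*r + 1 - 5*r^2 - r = -5*r^2 + 5*r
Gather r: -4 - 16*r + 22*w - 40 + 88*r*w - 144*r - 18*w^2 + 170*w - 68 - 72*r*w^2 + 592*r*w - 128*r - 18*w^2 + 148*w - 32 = r*(-72*w^2 + 680*w - 288) - 36*w^2 + 340*w - 144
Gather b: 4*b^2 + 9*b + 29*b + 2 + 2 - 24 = 4*b^2 + 38*b - 20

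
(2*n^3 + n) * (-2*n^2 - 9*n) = -4*n^5 - 18*n^4 - 2*n^3 - 9*n^2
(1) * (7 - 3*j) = 7 - 3*j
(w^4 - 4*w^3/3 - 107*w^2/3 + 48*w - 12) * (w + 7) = w^5 + 17*w^4/3 - 45*w^3 - 605*w^2/3 + 324*w - 84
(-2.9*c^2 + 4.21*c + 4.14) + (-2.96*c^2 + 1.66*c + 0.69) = -5.86*c^2 + 5.87*c + 4.83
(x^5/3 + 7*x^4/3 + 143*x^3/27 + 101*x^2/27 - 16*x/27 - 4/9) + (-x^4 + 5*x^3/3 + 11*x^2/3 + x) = x^5/3 + 4*x^4/3 + 188*x^3/27 + 200*x^2/27 + 11*x/27 - 4/9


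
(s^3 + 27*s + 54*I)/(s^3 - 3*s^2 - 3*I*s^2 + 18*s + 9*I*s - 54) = (s + 3*I)/(s - 3)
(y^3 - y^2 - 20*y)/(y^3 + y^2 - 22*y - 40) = y/(y + 2)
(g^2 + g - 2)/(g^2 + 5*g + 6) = (g - 1)/(g + 3)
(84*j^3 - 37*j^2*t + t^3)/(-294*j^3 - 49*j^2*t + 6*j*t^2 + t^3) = (12*j^2 - 7*j*t + t^2)/(-42*j^2 - j*t + t^2)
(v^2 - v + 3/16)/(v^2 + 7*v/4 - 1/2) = (v - 3/4)/(v + 2)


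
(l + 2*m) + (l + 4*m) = 2*l + 6*m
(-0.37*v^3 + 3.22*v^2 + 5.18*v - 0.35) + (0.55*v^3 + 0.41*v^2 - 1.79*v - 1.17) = 0.18*v^3 + 3.63*v^2 + 3.39*v - 1.52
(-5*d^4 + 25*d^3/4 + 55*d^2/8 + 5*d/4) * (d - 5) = -5*d^5 + 125*d^4/4 - 195*d^3/8 - 265*d^2/8 - 25*d/4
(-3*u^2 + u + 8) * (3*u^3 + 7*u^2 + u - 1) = -9*u^5 - 18*u^4 + 28*u^3 + 60*u^2 + 7*u - 8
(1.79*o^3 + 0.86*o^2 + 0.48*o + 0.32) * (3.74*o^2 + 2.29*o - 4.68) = 6.6946*o^5 + 7.3155*o^4 - 4.6126*o^3 - 1.7288*o^2 - 1.5136*o - 1.4976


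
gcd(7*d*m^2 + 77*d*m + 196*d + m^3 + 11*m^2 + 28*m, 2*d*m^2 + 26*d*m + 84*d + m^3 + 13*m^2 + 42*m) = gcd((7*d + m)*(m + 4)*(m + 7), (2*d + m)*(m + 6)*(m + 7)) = m + 7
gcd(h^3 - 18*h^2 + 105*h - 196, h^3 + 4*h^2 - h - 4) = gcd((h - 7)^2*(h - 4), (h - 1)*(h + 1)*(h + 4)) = 1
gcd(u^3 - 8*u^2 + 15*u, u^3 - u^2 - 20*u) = u^2 - 5*u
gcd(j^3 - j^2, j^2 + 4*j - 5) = j - 1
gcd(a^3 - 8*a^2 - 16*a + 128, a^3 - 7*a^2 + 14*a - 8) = a - 4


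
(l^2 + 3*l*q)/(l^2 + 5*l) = (l + 3*q)/(l + 5)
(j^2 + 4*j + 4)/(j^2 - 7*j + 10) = (j^2 + 4*j + 4)/(j^2 - 7*j + 10)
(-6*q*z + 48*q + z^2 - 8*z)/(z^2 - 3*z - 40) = (-6*q + z)/(z + 5)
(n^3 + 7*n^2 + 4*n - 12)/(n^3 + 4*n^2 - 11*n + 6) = (n + 2)/(n - 1)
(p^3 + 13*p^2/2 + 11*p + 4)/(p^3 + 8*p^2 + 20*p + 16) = (p + 1/2)/(p + 2)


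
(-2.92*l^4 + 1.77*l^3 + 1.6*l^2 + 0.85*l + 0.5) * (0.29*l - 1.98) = -0.8468*l^5 + 6.2949*l^4 - 3.0406*l^3 - 2.9215*l^2 - 1.538*l - 0.99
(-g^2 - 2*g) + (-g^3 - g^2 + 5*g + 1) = -g^3 - 2*g^2 + 3*g + 1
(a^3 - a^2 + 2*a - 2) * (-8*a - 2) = -8*a^4 + 6*a^3 - 14*a^2 + 12*a + 4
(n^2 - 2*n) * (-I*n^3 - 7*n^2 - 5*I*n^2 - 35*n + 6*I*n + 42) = -I*n^5 - 7*n^4 - 3*I*n^4 - 21*n^3 + 16*I*n^3 + 112*n^2 - 12*I*n^2 - 84*n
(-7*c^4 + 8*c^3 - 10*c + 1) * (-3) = 21*c^4 - 24*c^3 + 30*c - 3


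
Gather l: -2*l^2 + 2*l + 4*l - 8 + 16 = -2*l^2 + 6*l + 8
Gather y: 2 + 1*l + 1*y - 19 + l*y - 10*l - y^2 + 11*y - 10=-9*l - y^2 + y*(l + 12) - 27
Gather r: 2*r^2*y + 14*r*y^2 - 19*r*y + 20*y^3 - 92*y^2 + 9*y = 2*r^2*y + r*(14*y^2 - 19*y) + 20*y^3 - 92*y^2 + 9*y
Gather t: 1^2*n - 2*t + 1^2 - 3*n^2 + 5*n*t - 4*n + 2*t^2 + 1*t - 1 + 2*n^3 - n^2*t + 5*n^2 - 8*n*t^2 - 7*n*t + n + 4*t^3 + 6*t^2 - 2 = 2*n^3 + 2*n^2 - 2*n + 4*t^3 + t^2*(8 - 8*n) + t*(-n^2 - 2*n - 1) - 2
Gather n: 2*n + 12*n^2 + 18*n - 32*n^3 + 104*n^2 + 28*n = -32*n^3 + 116*n^2 + 48*n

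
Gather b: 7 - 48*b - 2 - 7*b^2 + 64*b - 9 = -7*b^2 + 16*b - 4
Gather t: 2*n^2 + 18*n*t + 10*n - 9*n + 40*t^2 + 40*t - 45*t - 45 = 2*n^2 + n + 40*t^2 + t*(18*n - 5) - 45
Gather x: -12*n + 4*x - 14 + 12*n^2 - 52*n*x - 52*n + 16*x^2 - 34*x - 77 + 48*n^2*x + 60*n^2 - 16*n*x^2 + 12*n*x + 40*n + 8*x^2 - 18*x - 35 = 72*n^2 - 24*n + x^2*(24 - 16*n) + x*(48*n^2 - 40*n - 48) - 126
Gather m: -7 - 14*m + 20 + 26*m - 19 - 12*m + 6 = 0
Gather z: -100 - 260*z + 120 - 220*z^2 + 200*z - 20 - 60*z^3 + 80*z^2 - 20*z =-60*z^3 - 140*z^2 - 80*z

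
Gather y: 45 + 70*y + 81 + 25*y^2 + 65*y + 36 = 25*y^2 + 135*y + 162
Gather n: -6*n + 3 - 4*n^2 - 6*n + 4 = -4*n^2 - 12*n + 7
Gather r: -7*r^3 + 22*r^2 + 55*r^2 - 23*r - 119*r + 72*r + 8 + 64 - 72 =-7*r^3 + 77*r^2 - 70*r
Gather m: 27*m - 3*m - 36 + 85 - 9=24*m + 40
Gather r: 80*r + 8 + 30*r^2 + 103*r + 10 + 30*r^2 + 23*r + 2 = 60*r^2 + 206*r + 20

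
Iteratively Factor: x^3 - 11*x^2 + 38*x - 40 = (x - 4)*(x^2 - 7*x + 10) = (x - 5)*(x - 4)*(x - 2)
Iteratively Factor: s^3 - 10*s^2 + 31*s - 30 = (s - 5)*(s^2 - 5*s + 6) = (s - 5)*(s - 3)*(s - 2)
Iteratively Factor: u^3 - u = (u + 1)*(u^2 - u) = u*(u + 1)*(u - 1)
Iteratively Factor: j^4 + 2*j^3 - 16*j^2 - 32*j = (j)*(j^3 + 2*j^2 - 16*j - 32) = j*(j + 2)*(j^2 - 16) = j*(j - 4)*(j + 2)*(j + 4)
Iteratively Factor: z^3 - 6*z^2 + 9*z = (z - 3)*(z^2 - 3*z) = z*(z - 3)*(z - 3)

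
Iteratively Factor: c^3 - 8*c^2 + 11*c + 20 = (c - 4)*(c^2 - 4*c - 5) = (c - 5)*(c - 4)*(c + 1)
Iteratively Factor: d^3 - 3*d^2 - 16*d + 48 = (d - 3)*(d^2 - 16) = (d - 3)*(d + 4)*(d - 4)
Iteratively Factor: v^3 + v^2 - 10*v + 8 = (v + 4)*(v^2 - 3*v + 2) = (v - 2)*(v + 4)*(v - 1)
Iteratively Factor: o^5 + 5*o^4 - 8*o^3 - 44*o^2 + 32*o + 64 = (o - 2)*(o^4 + 7*o^3 + 6*o^2 - 32*o - 32) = (o - 2)^2*(o^3 + 9*o^2 + 24*o + 16) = (o - 2)^2*(o + 4)*(o^2 + 5*o + 4) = (o - 2)^2*(o + 1)*(o + 4)*(o + 4)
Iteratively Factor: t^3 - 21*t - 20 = (t + 1)*(t^2 - t - 20) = (t - 5)*(t + 1)*(t + 4)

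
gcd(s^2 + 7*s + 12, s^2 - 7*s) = 1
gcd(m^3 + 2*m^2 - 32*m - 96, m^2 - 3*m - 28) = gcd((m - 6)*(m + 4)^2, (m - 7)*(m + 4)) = m + 4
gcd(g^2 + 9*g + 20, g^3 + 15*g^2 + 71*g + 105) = g + 5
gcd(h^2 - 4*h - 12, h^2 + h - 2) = h + 2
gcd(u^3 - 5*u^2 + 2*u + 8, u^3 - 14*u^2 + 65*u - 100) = u - 4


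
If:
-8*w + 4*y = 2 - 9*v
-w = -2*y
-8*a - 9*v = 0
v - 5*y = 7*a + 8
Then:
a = -129/82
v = 172/123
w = 217/123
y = 217/246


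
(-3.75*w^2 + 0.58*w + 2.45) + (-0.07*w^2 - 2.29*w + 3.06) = -3.82*w^2 - 1.71*w + 5.51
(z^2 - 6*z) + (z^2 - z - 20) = 2*z^2 - 7*z - 20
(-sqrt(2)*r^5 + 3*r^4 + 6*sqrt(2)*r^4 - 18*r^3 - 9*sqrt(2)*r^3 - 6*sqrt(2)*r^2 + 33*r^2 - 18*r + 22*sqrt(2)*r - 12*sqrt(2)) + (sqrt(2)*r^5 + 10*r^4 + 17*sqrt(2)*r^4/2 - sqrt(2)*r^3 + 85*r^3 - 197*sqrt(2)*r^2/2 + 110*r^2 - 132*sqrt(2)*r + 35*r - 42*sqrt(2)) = 13*r^4 + 29*sqrt(2)*r^4/2 - 10*sqrt(2)*r^3 + 67*r^3 - 209*sqrt(2)*r^2/2 + 143*r^2 - 110*sqrt(2)*r + 17*r - 54*sqrt(2)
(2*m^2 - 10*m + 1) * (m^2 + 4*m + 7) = 2*m^4 - 2*m^3 - 25*m^2 - 66*m + 7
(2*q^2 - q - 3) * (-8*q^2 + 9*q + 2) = -16*q^4 + 26*q^3 + 19*q^2 - 29*q - 6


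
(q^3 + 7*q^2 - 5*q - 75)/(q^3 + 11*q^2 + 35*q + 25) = (q - 3)/(q + 1)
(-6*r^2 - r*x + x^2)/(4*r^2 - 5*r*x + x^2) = (-6*r^2 - r*x + x^2)/(4*r^2 - 5*r*x + x^2)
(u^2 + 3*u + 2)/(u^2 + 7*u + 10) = (u + 1)/(u + 5)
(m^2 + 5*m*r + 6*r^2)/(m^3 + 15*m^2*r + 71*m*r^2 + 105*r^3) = (m + 2*r)/(m^2 + 12*m*r + 35*r^2)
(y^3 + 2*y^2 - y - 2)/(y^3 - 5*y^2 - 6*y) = (y^2 + y - 2)/(y*(y - 6))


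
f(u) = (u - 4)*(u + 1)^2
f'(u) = (u - 4)*(2*u + 2) + (u + 1)^2 = (u + 1)*(3*u - 7)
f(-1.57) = -1.81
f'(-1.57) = 6.67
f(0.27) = -6.02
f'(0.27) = -7.86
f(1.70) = -16.77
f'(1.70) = -5.13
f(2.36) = -18.51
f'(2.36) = 0.27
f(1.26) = -13.99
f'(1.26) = -7.28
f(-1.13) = -0.09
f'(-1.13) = 1.35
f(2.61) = -18.11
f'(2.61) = 3.00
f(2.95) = -16.38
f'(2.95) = 7.31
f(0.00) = -4.00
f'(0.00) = -7.00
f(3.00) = -16.00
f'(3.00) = 8.00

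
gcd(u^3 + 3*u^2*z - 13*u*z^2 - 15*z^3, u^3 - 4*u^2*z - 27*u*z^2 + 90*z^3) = -u^2 - 2*u*z + 15*z^2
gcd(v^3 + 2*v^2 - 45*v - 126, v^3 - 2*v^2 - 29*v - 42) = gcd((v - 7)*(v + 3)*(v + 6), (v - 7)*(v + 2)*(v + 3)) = v^2 - 4*v - 21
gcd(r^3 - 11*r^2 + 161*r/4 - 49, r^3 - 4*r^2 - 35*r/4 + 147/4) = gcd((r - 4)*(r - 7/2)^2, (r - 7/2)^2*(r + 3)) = r^2 - 7*r + 49/4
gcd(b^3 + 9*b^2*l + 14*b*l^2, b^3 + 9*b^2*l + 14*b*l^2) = b^3 + 9*b^2*l + 14*b*l^2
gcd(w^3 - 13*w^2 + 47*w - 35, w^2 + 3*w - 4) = w - 1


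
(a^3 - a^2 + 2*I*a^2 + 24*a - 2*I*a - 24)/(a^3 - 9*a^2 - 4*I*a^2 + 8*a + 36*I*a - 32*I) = (a + 6*I)/(a - 8)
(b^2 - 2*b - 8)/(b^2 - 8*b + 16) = (b + 2)/(b - 4)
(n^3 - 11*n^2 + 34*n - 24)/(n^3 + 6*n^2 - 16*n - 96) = (n^2 - 7*n + 6)/(n^2 + 10*n + 24)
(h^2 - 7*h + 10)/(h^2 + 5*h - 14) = (h - 5)/(h + 7)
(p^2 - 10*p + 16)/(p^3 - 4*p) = (p - 8)/(p*(p + 2))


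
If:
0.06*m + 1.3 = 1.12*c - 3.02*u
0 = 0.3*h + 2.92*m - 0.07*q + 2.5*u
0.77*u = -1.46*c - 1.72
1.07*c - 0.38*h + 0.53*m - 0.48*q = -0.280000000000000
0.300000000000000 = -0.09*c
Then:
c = -3.33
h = 2286.04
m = -289.58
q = -2136.37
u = 4.09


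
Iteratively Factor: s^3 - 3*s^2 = (s)*(s^2 - 3*s) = s^2*(s - 3)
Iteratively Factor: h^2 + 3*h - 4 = (h + 4)*(h - 1)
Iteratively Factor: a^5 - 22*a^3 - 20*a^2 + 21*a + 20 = (a + 1)*(a^4 - a^3 - 21*a^2 + a + 20) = (a - 1)*(a + 1)*(a^3 - 21*a - 20) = (a - 1)*(a + 1)^2*(a^2 - a - 20) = (a - 5)*(a - 1)*(a + 1)^2*(a + 4)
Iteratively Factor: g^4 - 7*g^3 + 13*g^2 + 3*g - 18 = (g - 3)*(g^3 - 4*g^2 + g + 6) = (g - 3)*(g + 1)*(g^2 - 5*g + 6) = (g - 3)^2*(g + 1)*(g - 2)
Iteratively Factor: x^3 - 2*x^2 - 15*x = (x)*(x^2 - 2*x - 15) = x*(x + 3)*(x - 5)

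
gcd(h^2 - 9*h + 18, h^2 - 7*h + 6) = h - 6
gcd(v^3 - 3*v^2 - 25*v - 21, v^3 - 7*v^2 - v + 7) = v^2 - 6*v - 7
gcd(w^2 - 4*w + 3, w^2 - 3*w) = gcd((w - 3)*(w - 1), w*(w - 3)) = w - 3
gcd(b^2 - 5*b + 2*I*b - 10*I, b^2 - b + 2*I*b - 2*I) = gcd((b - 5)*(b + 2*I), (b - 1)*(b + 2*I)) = b + 2*I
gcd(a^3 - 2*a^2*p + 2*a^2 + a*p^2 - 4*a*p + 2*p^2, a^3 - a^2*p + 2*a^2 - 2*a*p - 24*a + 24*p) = -a + p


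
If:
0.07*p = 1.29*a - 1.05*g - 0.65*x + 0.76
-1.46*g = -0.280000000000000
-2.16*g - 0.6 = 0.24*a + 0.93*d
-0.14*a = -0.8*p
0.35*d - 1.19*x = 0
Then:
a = -0.58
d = -0.94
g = 0.19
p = -0.10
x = -0.28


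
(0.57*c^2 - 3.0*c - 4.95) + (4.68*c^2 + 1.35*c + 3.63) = 5.25*c^2 - 1.65*c - 1.32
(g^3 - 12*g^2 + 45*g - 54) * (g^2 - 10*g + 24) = g^5 - 22*g^4 + 189*g^3 - 792*g^2 + 1620*g - 1296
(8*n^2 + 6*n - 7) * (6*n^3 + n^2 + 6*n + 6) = 48*n^5 + 44*n^4 + 12*n^3 + 77*n^2 - 6*n - 42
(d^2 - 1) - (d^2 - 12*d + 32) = 12*d - 33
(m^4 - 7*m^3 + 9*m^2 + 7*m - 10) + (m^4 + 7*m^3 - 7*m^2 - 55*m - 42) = 2*m^4 + 2*m^2 - 48*m - 52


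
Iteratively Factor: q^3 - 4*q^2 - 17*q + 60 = (q - 3)*(q^2 - q - 20) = (q - 3)*(q + 4)*(q - 5)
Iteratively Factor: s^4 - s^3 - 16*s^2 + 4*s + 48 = (s - 4)*(s^3 + 3*s^2 - 4*s - 12) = (s - 4)*(s - 2)*(s^2 + 5*s + 6) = (s - 4)*(s - 2)*(s + 2)*(s + 3)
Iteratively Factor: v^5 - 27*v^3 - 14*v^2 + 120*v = (v + 4)*(v^4 - 4*v^3 - 11*v^2 + 30*v) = (v + 3)*(v + 4)*(v^3 - 7*v^2 + 10*v) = (v - 5)*(v + 3)*(v + 4)*(v^2 - 2*v) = v*(v - 5)*(v + 3)*(v + 4)*(v - 2)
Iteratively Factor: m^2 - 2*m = (m)*(m - 2)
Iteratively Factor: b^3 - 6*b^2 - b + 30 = (b - 5)*(b^2 - b - 6) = (b - 5)*(b - 3)*(b + 2)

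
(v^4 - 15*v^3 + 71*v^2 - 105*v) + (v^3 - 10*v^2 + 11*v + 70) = v^4 - 14*v^3 + 61*v^2 - 94*v + 70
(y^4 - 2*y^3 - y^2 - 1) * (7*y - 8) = 7*y^5 - 22*y^4 + 9*y^3 + 8*y^2 - 7*y + 8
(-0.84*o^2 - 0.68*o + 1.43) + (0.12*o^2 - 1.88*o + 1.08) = -0.72*o^2 - 2.56*o + 2.51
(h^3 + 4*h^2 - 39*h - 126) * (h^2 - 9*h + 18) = h^5 - 5*h^4 - 57*h^3 + 297*h^2 + 432*h - 2268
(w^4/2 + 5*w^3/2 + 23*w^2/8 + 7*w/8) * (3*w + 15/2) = 3*w^5/2 + 45*w^4/4 + 219*w^3/8 + 387*w^2/16 + 105*w/16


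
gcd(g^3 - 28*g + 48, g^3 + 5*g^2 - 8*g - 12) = g^2 + 4*g - 12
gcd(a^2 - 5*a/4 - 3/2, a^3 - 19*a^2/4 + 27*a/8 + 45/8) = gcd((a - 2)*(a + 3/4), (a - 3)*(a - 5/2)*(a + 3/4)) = a + 3/4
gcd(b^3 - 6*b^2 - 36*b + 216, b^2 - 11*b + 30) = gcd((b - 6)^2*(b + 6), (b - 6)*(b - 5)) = b - 6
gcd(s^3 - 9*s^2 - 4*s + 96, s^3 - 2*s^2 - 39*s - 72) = s^2 - 5*s - 24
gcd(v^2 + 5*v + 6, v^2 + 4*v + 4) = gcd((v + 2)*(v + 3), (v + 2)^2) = v + 2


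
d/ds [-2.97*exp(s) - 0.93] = -2.97*exp(s)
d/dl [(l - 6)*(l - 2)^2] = (l - 2)*(3*l - 14)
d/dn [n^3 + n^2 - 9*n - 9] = 3*n^2 + 2*n - 9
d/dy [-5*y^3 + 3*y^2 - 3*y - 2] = -15*y^2 + 6*y - 3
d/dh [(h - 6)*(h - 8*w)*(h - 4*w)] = 3*h^2 - 24*h*w - 12*h + 32*w^2 + 72*w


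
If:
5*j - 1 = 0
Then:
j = 1/5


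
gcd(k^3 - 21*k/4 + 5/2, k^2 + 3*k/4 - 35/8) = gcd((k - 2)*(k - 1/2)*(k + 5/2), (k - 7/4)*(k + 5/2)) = k + 5/2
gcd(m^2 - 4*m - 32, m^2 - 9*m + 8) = m - 8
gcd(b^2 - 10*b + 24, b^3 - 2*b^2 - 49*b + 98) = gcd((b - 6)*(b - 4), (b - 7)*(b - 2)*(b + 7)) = 1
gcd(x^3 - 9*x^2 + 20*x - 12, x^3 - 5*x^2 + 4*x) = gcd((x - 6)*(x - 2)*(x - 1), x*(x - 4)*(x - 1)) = x - 1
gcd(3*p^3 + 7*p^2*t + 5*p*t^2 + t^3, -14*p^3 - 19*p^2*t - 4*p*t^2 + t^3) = p + t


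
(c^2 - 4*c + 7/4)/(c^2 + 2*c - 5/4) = (2*c - 7)/(2*c + 5)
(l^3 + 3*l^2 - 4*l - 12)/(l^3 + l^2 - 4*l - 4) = (l + 3)/(l + 1)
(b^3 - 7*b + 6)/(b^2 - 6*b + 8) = (b^2 + 2*b - 3)/(b - 4)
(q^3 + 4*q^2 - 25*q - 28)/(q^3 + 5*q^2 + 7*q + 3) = (q^2 + 3*q - 28)/(q^2 + 4*q + 3)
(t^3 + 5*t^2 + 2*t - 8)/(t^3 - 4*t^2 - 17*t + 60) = (t^2 + t - 2)/(t^2 - 8*t + 15)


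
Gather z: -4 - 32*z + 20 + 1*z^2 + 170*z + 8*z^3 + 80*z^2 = 8*z^3 + 81*z^2 + 138*z + 16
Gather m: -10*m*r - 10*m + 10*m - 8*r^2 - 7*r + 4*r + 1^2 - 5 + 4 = -10*m*r - 8*r^2 - 3*r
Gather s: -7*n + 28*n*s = 28*n*s - 7*n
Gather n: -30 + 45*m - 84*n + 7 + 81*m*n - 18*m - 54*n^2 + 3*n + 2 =27*m - 54*n^2 + n*(81*m - 81) - 21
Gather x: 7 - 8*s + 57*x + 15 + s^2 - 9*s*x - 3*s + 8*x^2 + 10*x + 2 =s^2 - 11*s + 8*x^2 + x*(67 - 9*s) + 24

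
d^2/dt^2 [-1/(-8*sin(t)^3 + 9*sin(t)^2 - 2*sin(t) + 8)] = 2*((4*sin(t) - 9*sin(3*t) + 9*cos(2*t))*(8*sin(t)^3 - 9*sin(t)^2 + 2*sin(t) - 8) + 4*(12*sin(t)^2 - 9*sin(t) + 1)^2*cos(t)^2)/(8*sin(t)^3 - 9*sin(t)^2 + 2*sin(t) - 8)^3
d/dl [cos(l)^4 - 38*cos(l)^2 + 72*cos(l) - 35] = 4*(-cos(l)^3 + 19*cos(l) - 18)*sin(l)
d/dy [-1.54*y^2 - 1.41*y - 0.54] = -3.08*y - 1.41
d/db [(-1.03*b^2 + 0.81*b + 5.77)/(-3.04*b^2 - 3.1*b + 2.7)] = (5.6554*b^2 + 29.5196*b + 20.074)/(9.2416*b^4 + 18.848*b^3 - 6.806*b^2 - 16.74*b + 7.29)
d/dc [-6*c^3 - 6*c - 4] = -18*c^2 - 6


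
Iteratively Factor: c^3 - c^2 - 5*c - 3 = (c + 1)*(c^2 - 2*c - 3) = (c + 1)^2*(c - 3)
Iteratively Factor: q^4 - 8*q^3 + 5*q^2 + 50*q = (q)*(q^3 - 8*q^2 + 5*q + 50) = q*(q - 5)*(q^2 - 3*q - 10) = q*(q - 5)*(q + 2)*(q - 5)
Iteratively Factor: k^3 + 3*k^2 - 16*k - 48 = (k + 3)*(k^2 - 16) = (k - 4)*(k + 3)*(k + 4)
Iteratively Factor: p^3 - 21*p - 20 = (p + 4)*(p^2 - 4*p - 5) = (p - 5)*(p + 4)*(p + 1)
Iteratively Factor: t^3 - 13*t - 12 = (t - 4)*(t^2 + 4*t + 3) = (t - 4)*(t + 1)*(t + 3)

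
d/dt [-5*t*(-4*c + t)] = 20*c - 10*t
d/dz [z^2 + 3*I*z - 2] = 2*z + 3*I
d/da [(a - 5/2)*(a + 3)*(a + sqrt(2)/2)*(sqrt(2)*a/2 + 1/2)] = 2*sqrt(2)*a^3 + 3*sqrt(2)*a^2/4 + 3*a^2 - 7*sqrt(2)*a + a - 15/2 + sqrt(2)/8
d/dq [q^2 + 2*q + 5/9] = 2*q + 2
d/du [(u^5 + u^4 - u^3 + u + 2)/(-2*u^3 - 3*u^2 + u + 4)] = (-4*u^7 - 11*u^6 - 2*u^5 + 26*u^4 + 18*u^3 + 3*u^2 + 12*u + 2)/(4*u^6 + 12*u^5 + 5*u^4 - 22*u^3 - 23*u^2 + 8*u + 16)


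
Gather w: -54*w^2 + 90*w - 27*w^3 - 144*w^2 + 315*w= -27*w^3 - 198*w^2 + 405*w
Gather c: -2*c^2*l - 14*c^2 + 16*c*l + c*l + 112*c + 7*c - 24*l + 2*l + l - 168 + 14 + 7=c^2*(-2*l - 14) + c*(17*l + 119) - 21*l - 147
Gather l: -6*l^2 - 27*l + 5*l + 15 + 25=-6*l^2 - 22*l + 40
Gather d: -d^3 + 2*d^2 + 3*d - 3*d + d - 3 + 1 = -d^3 + 2*d^2 + d - 2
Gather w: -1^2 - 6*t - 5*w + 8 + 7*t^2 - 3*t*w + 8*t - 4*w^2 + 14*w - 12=7*t^2 + 2*t - 4*w^2 + w*(9 - 3*t) - 5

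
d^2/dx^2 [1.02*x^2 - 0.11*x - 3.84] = 2.04000000000000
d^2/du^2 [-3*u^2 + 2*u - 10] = -6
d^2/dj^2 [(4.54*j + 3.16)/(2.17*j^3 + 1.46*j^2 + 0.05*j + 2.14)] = (128.270436*j^5 + 264.863256*j^4 + 178.55394*j^3 - 210.521928*j^2 - 171.771024*j - 20.701968)/(10.218313*j^9 + 20.624982*j^8 + 14.583051*j^7 + 34.293734*j^6 + 41.015703*j^5 + 15.088962*j^4 + 30.750641*j^3 + 20.074698*j^2 + 0.68694*j + 9.800344)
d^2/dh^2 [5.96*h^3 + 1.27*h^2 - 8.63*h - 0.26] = 35.76*h + 2.54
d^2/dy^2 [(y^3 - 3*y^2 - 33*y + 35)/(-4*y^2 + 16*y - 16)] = 3*(11*y + 13)/(2*(y^4 - 8*y^3 + 24*y^2 - 32*y + 16))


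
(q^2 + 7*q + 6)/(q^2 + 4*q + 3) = (q + 6)/(q + 3)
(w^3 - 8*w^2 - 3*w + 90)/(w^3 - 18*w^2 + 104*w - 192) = (w^2 - 2*w - 15)/(w^2 - 12*w + 32)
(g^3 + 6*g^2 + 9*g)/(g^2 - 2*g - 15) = g*(g + 3)/(g - 5)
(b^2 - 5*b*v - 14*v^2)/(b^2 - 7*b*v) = (b + 2*v)/b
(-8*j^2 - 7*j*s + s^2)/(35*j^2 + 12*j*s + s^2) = (-8*j^2 - 7*j*s + s^2)/(35*j^2 + 12*j*s + s^2)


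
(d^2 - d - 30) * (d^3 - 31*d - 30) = d^5 - d^4 - 61*d^3 + d^2 + 960*d + 900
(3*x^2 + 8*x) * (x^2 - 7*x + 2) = 3*x^4 - 13*x^3 - 50*x^2 + 16*x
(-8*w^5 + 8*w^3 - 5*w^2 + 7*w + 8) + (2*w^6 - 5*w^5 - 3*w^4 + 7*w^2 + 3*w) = 2*w^6 - 13*w^5 - 3*w^4 + 8*w^3 + 2*w^2 + 10*w + 8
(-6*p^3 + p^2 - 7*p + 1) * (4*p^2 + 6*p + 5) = -24*p^5 - 32*p^4 - 52*p^3 - 33*p^2 - 29*p + 5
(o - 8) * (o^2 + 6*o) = o^3 - 2*o^2 - 48*o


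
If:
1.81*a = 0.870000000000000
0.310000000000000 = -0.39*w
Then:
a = 0.48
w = -0.79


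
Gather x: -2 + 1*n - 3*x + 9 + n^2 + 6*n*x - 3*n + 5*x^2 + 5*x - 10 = n^2 - 2*n + 5*x^2 + x*(6*n + 2) - 3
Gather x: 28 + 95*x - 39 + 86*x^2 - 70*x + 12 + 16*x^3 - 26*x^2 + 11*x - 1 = 16*x^3 + 60*x^2 + 36*x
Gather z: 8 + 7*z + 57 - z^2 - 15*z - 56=-z^2 - 8*z + 9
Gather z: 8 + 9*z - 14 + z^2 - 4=z^2 + 9*z - 10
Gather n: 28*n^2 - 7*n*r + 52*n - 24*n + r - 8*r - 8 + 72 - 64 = 28*n^2 + n*(28 - 7*r) - 7*r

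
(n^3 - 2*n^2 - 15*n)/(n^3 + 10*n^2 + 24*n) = (n^2 - 2*n - 15)/(n^2 + 10*n + 24)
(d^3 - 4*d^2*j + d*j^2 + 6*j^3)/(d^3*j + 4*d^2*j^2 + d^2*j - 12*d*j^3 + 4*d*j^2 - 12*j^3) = (d^2 - 2*d*j - 3*j^2)/(j*(d^2 + 6*d*j + d + 6*j))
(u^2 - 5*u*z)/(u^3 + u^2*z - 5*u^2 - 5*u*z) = (u - 5*z)/(u^2 + u*z - 5*u - 5*z)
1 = 1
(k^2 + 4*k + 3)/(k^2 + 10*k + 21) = (k + 1)/(k + 7)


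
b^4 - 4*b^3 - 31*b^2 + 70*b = b*(b - 7)*(b - 2)*(b + 5)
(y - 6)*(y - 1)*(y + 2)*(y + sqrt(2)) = y^4 - 5*y^3 + sqrt(2)*y^3 - 8*y^2 - 5*sqrt(2)*y^2 - 8*sqrt(2)*y + 12*y + 12*sqrt(2)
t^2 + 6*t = t*(t + 6)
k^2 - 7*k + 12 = (k - 4)*(k - 3)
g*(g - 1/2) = g^2 - g/2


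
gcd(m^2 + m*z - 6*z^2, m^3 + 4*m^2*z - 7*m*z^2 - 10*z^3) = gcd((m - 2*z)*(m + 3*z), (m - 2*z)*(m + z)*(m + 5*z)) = -m + 2*z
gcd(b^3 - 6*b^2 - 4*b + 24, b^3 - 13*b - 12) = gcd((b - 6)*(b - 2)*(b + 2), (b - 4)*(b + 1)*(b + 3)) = 1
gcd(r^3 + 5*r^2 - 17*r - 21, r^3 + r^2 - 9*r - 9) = r^2 - 2*r - 3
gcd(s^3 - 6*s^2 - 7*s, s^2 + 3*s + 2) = s + 1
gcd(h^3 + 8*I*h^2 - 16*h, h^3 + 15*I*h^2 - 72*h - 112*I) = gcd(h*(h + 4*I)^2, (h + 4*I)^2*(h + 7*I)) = h^2 + 8*I*h - 16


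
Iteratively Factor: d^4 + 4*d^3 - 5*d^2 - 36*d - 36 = (d + 2)*(d^3 + 2*d^2 - 9*d - 18) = (d + 2)^2*(d^2 - 9) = (d + 2)^2*(d + 3)*(d - 3)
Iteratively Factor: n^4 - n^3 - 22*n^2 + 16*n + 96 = (n - 3)*(n^3 + 2*n^2 - 16*n - 32) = (n - 3)*(n + 4)*(n^2 - 2*n - 8) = (n - 3)*(n + 2)*(n + 4)*(n - 4)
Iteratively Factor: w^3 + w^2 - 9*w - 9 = (w - 3)*(w^2 + 4*w + 3) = (w - 3)*(w + 1)*(w + 3)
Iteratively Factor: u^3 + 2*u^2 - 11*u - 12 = (u + 4)*(u^2 - 2*u - 3) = (u - 3)*(u + 4)*(u + 1)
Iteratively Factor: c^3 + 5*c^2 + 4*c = (c + 1)*(c^2 + 4*c) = (c + 1)*(c + 4)*(c)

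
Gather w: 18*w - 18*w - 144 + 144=0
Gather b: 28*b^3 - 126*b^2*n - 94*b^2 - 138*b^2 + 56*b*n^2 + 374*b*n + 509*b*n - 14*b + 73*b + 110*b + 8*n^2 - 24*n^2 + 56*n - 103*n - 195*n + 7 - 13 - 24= 28*b^3 + b^2*(-126*n - 232) + b*(56*n^2 + 883*n + 169) - 16*n^2 - 242*n - 30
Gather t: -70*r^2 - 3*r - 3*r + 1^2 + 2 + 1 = -70*r^2 - 6*r + 4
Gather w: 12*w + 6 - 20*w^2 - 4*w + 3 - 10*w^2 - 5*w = -30*w^2 + 3*w + 9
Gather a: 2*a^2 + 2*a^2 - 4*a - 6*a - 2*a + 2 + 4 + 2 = 4*a^2 - 12*a + 8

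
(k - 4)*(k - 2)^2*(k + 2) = k^4 - 6*k^3 + 4*k^2 + 24*k - 32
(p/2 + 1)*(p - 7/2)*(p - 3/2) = p^3/2 - 3*p^2/2 - 19*p/8 + 21/4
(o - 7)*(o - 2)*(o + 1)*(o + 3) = o^4 - 5*o^3 - 19*o^2 + 29*o + 42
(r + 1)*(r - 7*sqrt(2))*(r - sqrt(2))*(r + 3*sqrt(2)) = r^4 - 5*sqrt(2)*r^3 + r^3 - 34*r^2 - 5*sqrt(2)*r^2 - 34*r + 42*sqrt(2)*r + 42*sqrt(2)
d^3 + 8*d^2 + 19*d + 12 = (d + 1)*(d + 3)*(d + 4)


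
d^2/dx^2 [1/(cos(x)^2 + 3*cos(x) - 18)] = (-4*sin(x)^4 + 83*sin(x)^2 - 171*cos(x)/4 - 9*cos(3*x)/4 - 25)/((cos(x) - 3)^3*(cos(x) + 6)^3)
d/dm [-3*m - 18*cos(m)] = 18*sin(m) - 3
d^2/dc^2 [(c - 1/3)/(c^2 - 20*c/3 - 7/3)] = 2*(9*(7 - 3*c)*(-3*c^2 + 20*c + 7) - 4*(3*c - 10)^2*(3*c - 1))/(-3*c^2 + 20*c + 7)^3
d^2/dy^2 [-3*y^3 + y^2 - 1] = 2 - 18*y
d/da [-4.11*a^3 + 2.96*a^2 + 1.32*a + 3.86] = -12.33*a^2 + 5.92*a + 1.32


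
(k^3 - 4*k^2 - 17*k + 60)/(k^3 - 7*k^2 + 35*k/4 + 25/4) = 4*(k^2 + k - 12)/(4*k^2 - 8*k - 5)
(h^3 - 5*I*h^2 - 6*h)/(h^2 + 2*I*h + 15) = h*(h - 2*I)/(h + 5*I)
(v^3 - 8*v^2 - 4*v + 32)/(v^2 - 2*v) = v - 6 - 16/v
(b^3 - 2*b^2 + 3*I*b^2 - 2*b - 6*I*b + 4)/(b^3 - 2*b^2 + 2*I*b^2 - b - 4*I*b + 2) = (b + 2*I)/(b + I)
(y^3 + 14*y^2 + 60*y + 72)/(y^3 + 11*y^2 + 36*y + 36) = (y + 6)/(y + 3)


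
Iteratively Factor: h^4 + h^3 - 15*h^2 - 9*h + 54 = (h - 2)*(h^3 + 3*h^2 - 9*h - 27) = (h - 2)*(h + 3)*(h^2 - 9) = (h - 2)*(h + 3)^2*(h - 3)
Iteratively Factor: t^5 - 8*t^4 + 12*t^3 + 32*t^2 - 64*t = (t + 2)*(t^4 - 10*t^3 + 32*t^2 - 32*t) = (t - 4)*(t + 2)*(t^3 - 6*t^2 + 8*t) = t*(t - 4)*(t + 2)*(t^2 - 6*t + 8) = t*(t - 4)*(t - 2)*(t + 2)*(t - 4)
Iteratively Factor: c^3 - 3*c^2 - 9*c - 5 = (c - 5)*(c^2 + 2*c + 1) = (c - 5)*(c + 1)*(c + 1)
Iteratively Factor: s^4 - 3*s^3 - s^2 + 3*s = (s - 3)*(s^3 - s) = (s - 3)*(s - 1)*(s^2 + s) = (s - 3)*(s - 1)*(s + 1)*(s)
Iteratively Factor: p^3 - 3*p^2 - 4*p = (p + 1)*(p^2 - 4*p) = p*(p + 1)*(p - 4)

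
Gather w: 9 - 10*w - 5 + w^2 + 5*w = w^2 - 5*w + 4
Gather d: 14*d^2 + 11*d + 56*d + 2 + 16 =14*d^2 + 67*d + 18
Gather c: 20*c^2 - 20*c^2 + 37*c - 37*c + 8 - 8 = 0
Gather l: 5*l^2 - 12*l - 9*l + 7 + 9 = 5*l^2 - 21*l + 16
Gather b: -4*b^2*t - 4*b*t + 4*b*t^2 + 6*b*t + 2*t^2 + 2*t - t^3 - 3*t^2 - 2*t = -4*b^2*t + b*(4*t^2 + 2*t) - t^3 - t^2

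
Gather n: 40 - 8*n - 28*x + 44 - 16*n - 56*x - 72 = -24*n - 84*x + 12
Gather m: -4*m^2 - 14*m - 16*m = -4*m^2 - 30*m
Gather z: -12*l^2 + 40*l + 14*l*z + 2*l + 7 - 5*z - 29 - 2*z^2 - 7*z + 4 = -12*l^2 + 42*l - 2*z^2 + z*(14*l - 12) - 18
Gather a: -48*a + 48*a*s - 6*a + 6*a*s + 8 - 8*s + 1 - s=a*(54*s - 54) - 9*s + 9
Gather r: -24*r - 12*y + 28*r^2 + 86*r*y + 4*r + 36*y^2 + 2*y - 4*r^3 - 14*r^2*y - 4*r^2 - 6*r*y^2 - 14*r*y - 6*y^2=-4*r^3 + r^2*(24 - 14*y) + r*(-6*y^2 + 72*y - 20) + 30*y^2 - 10*y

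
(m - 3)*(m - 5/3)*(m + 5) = m^3 + m^2/3 - 55*m/3 + 25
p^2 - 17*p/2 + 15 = (p - 6)*(p - 5/2)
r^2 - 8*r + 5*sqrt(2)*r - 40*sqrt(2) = (r - 8)*(r + 5*sqrt(2))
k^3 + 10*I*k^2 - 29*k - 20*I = (k + I)*(k + 4*I)*(k + 5*I)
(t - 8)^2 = t^2 - 16*t + 64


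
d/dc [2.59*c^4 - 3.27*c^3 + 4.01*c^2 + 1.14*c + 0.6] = 10.36*c^3 - 9.81*c^2 + 8.02*c + 1.14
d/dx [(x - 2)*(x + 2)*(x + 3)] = 3*x^2 + 6*x - 4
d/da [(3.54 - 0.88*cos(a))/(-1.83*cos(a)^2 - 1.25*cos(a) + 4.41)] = (1.6104*cos(a)^2 - 12.9564*cos(a) - 0.5442)*sin(a)/(3.3489*cos(a)^4 + 4.575*cos(a)^3 - 14.5781*cos(a)^2 - 11.025*cos(a) + 19.4481)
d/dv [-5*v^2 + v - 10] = 1 - 10*v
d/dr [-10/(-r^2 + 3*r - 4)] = 10*(3 - 2*r)/(r^2 - 3*r + 4)^2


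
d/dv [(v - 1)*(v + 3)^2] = (v + 3)*(3*v + 1)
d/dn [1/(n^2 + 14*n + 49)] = 2*(-n - 7)/(n^2 + 14*n + 49)^2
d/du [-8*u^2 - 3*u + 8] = -16*u - 3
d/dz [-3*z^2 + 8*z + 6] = 8 - 6*z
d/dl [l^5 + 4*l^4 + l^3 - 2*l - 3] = 5*l^4 + 16*l^3 + 3*l^2 - 2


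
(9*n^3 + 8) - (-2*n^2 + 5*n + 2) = 9*n^3 + 2*n^2 - 5*n + 6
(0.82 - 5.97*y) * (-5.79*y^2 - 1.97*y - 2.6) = 34.5663*y^3 + 7.0131*y^2 + 13.9066*y - 2.132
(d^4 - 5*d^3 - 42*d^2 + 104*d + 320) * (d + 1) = d^5 - 4*d^4 - 47*d^3 + 62*d^2 + 424*d + 320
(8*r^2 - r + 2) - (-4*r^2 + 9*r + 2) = 12*r^2 - 10*r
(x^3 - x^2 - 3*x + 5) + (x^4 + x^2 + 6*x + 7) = x^4 + x^3 + 3*x + 12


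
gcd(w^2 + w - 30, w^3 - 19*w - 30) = w - 5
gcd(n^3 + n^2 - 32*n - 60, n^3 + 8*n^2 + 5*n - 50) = n + 5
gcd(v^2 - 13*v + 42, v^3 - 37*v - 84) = v - 7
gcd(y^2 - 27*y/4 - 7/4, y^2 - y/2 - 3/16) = y + 1/4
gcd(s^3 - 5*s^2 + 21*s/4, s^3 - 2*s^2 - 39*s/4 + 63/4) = s^2 - 5*s + 21/4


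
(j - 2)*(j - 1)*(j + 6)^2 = j^4 + 9*j^3 + 2*j^2 - 84*j + 72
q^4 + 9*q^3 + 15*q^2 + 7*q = q*(q + 1)^2*(q + 7)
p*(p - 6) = p^2 - 6*p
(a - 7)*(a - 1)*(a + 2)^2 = a^4 - 4*a^3 - 21*a^2 - 4*a + 28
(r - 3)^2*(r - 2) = r^3 - 8*r^2 + 21*r - 18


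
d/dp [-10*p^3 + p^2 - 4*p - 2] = -30*p^2 + 2*p - 4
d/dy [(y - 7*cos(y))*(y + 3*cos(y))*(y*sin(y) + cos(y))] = y^3*cos(y) + 2*y^2*sin(y) - 8*y^2*cos(y)^2 + 4*y^2 - 63*y*cos(y)^3 + 44*y*cos(y) + 42*sin(y)*cos(y)^2 - 4*cos(y)^2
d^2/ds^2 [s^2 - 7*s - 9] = 2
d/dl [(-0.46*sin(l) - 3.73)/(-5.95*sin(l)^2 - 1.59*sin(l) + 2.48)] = (-44.387*sin(l) + 1.3685*cos(2*l) - 8.44)*cos(l)/(5.95*sin(l)^2 + 1.59*sin(l) - 2.48)^2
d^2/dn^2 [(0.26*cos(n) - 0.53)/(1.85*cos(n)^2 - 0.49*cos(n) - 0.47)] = (-0.140540540540541*cos(n)^5 + 1.10872169466764*cos(n)^4 - 0.160788897005113*cos(n)^3 - 1.39823173355971*cos(n)^2 + 0.641161944998322*cos(n) - 0.204676050776854)/(1.0*cos(n)^6 - 0.794594594594595*cos(n)^5 - 0.551701972242513*cos(n)^4 + 0.385158786251555*cos(n)^3 + 0.140162122677828*cos(n)^2 - 0.0512858863246007*cos(n) - 0.0163975282806547)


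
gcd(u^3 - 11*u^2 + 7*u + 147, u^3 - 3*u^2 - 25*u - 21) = u^2 - 4*u - 21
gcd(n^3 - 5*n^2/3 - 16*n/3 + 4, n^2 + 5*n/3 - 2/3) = n + 2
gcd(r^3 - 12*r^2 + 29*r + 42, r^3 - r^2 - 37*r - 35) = r^2 - 6*r - 7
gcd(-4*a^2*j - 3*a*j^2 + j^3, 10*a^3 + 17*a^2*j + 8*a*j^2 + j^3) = a + j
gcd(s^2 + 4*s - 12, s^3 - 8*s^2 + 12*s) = s - 2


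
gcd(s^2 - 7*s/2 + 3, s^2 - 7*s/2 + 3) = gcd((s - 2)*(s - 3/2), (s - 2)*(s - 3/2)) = s^2 - 7*s/2 + 3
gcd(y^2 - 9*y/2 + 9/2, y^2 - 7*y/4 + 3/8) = y - 3/2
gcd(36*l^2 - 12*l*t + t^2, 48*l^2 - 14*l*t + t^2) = -6*l + t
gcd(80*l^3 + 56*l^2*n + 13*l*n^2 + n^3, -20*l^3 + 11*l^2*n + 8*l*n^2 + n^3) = 20*l^2 + 9*l*n + n^2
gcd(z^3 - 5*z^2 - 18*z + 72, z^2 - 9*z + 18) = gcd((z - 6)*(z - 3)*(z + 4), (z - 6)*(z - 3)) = z^2 - 9*z + 18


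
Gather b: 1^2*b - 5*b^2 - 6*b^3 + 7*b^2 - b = -6*b^3 + 2*b^2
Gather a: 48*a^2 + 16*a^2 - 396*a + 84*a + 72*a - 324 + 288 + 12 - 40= 64*a^2 - 240*a - 64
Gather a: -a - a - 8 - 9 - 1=-2*a - 18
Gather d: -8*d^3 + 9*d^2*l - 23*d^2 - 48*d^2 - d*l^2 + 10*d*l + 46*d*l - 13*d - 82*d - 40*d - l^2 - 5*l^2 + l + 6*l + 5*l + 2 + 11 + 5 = -8*d^3 + d^2*(9*l - 71) + d*(-l^2 + 56*l - 135) - 6*l^2 + 12*l + 18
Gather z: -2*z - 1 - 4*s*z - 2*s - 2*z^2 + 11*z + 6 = -2*s - 2*z^2 + z*(9 - 4*s) + 5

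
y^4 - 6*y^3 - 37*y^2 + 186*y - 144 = (y - 8)*(y - 3)*(y - 1)*(y + 6)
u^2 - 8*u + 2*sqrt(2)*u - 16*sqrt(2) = (u - 8)*(u + 2*sqrt(2))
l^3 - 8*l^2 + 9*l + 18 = (l - 6)*(l - 3)*(l + 1)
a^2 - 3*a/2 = a*(a - 3/2)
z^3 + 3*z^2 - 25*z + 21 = (z - 3)*(z - 1)*(z + 7)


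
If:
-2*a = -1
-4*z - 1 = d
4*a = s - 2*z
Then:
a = 1/2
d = -4*z - 1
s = 2*z + 2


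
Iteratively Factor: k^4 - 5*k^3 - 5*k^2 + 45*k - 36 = (k - 1)*(k^3 - 4*k^2 - 9*k + 36) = (k - 3)*(k - 1)*(k^2 - k - 12) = (k - 3)*(k - 1)*(k + 3)*(k - 4)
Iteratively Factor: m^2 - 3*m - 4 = (m + 1)*(m - 4)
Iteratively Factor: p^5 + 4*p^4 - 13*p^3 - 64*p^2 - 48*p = (p)*(p^4 + 4*p^3 - 13*p^2 - 64*p - 48) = p*(p + 1)*(p^3 + 3*p^2 - 16*p - 48) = p*(p + 1)*(p + 4)*(p^2 - p - 12) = p*(p + 1)*(p + 3)*(p + 4)*(p - 4)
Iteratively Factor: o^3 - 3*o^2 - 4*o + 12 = (o - 2)*(o^2 - o - 6) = (o - 3)*(o - 2)*(o + 2)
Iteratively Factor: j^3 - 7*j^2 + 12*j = (j - 3)*(j^2 - 4*j) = (j - 4)*(j - 3)*(j)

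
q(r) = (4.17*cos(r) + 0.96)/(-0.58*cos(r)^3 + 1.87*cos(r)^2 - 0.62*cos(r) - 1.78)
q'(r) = (4.17*cos(r) + 0.96)*(-1.74*sin(r)*cos(r)^2 + 3.74*sin(r)*cos(r) - 0.62*sin(r))/(-0.58*cos(r)^3 + 1.87*cos(r)^2 - 0.62*cos(r) - 1.78)^2 - 4.17*sin(r)/(-0.58*cos(r)^3 + 1.87*cos(r)^2 - 0.62*cos(r) - 1.78) = (-4.8372*cos(r)^3 + 6.1275*cos(r)^2 + 3.5904*cos(r) + 6.8274)*sin(r)/(0.3364*cos(r)^6 - 2.1692*cos(r)^5 + 4.2161*cos(r)^4 - 0.254*cos(r)^3 - 6.2728*cos(r)^2 + 2.2072*cos(r) + 3.1684)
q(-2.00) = 0.67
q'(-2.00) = -4.59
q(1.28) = -1.19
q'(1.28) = 2.39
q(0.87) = -2.34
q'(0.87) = 3.27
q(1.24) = -1.28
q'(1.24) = 2.46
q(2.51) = -9.88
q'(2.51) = 104.27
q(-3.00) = -2.58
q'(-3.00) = -1.30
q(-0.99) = -1.96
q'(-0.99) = -3.01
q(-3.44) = -2.94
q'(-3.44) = 3.68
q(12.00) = -3.39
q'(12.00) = -3.48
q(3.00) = -2.58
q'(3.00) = 1.30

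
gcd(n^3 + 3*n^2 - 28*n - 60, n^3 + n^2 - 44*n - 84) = n^2 + 8*n + 12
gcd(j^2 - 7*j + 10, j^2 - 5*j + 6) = j - 2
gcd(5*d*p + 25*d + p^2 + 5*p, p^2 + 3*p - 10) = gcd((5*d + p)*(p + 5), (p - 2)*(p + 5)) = p + 5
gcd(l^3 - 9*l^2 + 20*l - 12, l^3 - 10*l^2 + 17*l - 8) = l - 1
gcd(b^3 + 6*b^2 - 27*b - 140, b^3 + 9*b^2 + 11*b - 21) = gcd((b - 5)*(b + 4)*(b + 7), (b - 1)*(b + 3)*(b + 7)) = b + 7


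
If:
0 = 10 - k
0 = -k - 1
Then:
No Solution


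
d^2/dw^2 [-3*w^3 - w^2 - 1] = -18*w - 2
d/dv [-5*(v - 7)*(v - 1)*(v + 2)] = -15*v^2 + 60*v + 45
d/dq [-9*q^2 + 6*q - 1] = 6 - 18*q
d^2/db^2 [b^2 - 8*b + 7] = 2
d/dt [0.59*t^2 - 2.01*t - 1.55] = 1.18*t - 2.01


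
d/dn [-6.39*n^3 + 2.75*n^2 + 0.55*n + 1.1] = -19.17*n^2 + 5.5*n + 0.55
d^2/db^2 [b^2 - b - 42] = 2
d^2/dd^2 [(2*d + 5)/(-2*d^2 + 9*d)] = 2*(-8*d^3 - 60*d^2 + 270*d - 405)/(d^3*(8*d^3 - 108*d^2 + 486*d - 729))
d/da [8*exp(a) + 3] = 8*exp(a)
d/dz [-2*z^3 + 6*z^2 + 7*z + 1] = -6*z^2 + 12*z + 7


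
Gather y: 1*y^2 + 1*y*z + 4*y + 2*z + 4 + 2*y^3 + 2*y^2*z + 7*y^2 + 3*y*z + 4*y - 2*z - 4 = 2*y^3 + y^2*(2*z + 8) + y*(4*z + 8)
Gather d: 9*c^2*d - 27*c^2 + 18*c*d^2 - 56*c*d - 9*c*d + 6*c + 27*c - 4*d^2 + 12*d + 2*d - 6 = -27*c^2 + 33*c + d^2*(18*c - 4) + d*(9*c^2 - 65*c + 14) - 6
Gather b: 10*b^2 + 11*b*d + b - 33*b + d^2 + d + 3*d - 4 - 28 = 10*b^2 + b*(11*d - 32) + d^2 + 4*d - 32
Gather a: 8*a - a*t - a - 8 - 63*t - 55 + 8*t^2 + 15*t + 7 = a*(7 - t) + 8*t^2 - 48*t - 56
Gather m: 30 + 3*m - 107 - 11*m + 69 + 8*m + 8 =0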